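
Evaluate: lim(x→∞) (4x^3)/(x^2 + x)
This is an ∞/∞ indeterminate form.

Apply L'Hôpital's rule: differentiate numerator and denominator separately.
  f(x) = 4·x^3   ⇒   f'(x) = 12·x^2
  g(x) = x^2 + x   ⇒   g'(x) = 2·x + 1
  lim(x→∞) f'(x)/g'(x) = lim(x→∞) (12·x^2)/(2·x + 1)
  = ∞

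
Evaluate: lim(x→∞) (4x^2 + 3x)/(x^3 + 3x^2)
This is an ∞/∞ indeterminate form.

Apply L'Hôpital's rule: differentiate numerator and denominator separately.
  f(x) = 4·x^2 + 3·x   ⇒   f'(x) = 8·x + 3
  g(x) = x^3 + 3·x^2   ⇒   g'(x) = 3·x^2 + 6·x
  lim(x→∞) f'(x)/g'(x) = lim(x→∞) (8·x + 3)/(3·x^2 + 6·x)
  = 0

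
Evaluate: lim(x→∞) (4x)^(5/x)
This is an exponential indeterminate form.

For exponential indeterminate forms, take the natural log:
  Let L = lim(x→∞) (4x)^(5/x)
  Then ln(L) = lim(x→∞) [exponent × ln(base)]
  Evaluate using L'Hôpital or standard limits, then exponentiate.
  L = 1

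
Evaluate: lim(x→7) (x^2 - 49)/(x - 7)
This is a standard limit.

Factor or rationalize the expression:
  lim(x→7) (x^2 - 49)/(x - 7) = 14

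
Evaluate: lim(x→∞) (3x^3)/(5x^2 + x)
This is an ∞/∞ indeterminate form.

Apply L'Hôpital's rule: differentiate numerator and denominator separately.
  f(x) = 3·x^3   ⇒   f'(x) = 9·x^2
  g(x) = 5·x^2 + x   ⇒   g'(x) = 10·x + 1
  lim(x→∞) f'(x)/g'(x) = lim(x→∞) (9·x^2)/(10·x + 1)
  = ∞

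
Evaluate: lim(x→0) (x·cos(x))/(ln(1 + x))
This is a 0/0 indeterminate form.

Apply L'Hôpital's rule: differentiate numerator and denominator separately.
  f(x) = x·cos(x)   ⇒   f'(x) = -x·sin(x) + cos(x)
  g(x) = ln(x + 1)   ⇒   g'(x) = 1/(x + 1)
  lim(x→0) f'(x)/g'(x) = lim(x→0) (-x·sin(x) + cos(x))/(1/(x + 1))
  = 1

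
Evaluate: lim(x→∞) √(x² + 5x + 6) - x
This is an ∞-∞ indeterminate form.

Combine fractions or rationalize to convert ∞-∞ to 0/0 form:
  lim(x→∞) √(x² + 5x + 6) - x = 5/2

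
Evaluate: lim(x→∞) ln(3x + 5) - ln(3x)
This is an ∞-∞ indeterminate form.

Combine fractions or rationalize to convert ∞-∞ to 0/0 form:
  lim(x→∞) ln(3x + 5) - ln(3x) = 0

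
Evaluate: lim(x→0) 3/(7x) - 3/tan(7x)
This is an ∞-∞ indeterminate form.

Combine fractions or rationalize to convert ∞-∞ to 0/0 form:
  lim(x→0) 3/(7x) - 3/tan(7x) = 0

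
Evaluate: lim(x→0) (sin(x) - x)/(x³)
This is a 0/0 indeterminate form.

Apply L'Hôpital's rule: differentiate numerator and denominator separately.
  f(x) = -x + sin(x)   ⇒   f'(x) = cos(x) - 1
  g(x) = x^3   ⇒   g'(x) = 3·x^2
  lim(x→0) f'(x)/g'(x) = lim(x→0) (cos(x) - 1)/(3·x^2)
  = -1/6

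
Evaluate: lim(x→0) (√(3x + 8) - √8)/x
This is a standard limit.

Factor or rationalize the expression:
  lim(x→0) (√(3x + 8) - √8)/x = 3·sqrt(2)/8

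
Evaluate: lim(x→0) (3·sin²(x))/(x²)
This is a 0/0 indeterminate form.

Apply L'Hôpital's rule: differentiate numerator and denominator separately.
  f(x) = 3·sin(x)^2   ⇒   f'(x) = 6·sin(x)·cos(x)
  g(x) = x^2   ⇒   g'(x) = 2·x
  lim(x→0) f'(x)/g'(x) = lim(x→0) (6·sin(x)·cos(x))/(2·x)
  = 3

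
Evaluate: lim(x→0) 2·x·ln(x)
This is a 0·∞ indeterminate form.

Rewrite 0·∞ as a quotient (0/0 or ∞/∞ form), then apply L'Hôpital's rule:
  lim(x→0) 2·x·ln(x) = 0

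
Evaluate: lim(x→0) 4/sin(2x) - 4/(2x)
This is an ∞-∞ indeterminate form.

Combine fractions or rationalize to convert ∞-∞ to 0/0 form:
  lim(x→0) 4/sin(2x) - 4/(2x) = 0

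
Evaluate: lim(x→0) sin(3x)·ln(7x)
This is a 0·∞ indeterminate form.

Rewrite 0·∞ as a quotient (0/0 or ∞/∞ form), then apply L'Hôpital's rule:
  lim(x→0) sin(3x)·ln(7x) = 0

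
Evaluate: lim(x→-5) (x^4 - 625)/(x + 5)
This is a standard limit.

Factor or rationalize the expression:
  lim(x→-5) (x^4 - 625)/(x + 5) = -500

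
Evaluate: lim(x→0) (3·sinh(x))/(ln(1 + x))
This is a 0/0 indeterminate form.

Apply L'Hôpital's rule: differentiate numerator and denominator separately.
  f(x) = 3·sinh(x)   ⇒   f'(x) = 3·cosh(x)
  g(x) = ln(x + 1)   ⇒   g'(x) = 1/(x + 1)
  lim(x→0) f'(x)/g'(x) = lim(x→0) (3·cosh(x))/(1/(x + 1))
  = 3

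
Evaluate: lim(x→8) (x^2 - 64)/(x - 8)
This is a standard limit.

Factor or rationalize the expression:
  lim(x→8) (x^2 - 64)/(x - 8) = 16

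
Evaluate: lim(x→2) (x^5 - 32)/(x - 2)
This is a standard limit.

Factor or rationalize the expression:
  lim(x→2) (x^5 - 32)/(x - 2) = 80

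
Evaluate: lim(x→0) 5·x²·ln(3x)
This is a 0·∞ indeterminate form.

Rewrite 0·∞ as a quotient (0/0 or ∞/∞ form), then apply L'Hôpital's rule:
  lim(x→0) 5·x²·ln(3x) = 0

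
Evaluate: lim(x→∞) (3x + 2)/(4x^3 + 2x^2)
This is an ∞/∞ indeterminate form.

Apply L'Hôpital's rule: differentiate numerator and denominator separately.
  f(x) = 3·x + 2   ⇒   f'(x) = 3
  g(x) = 4·x^3 + 2·x^2   ⇒   g'(x) = 12·x^2 + 4·x
  lim(x→∞) f'(x)/g'(x) = lim(x→∞) (3)/(12·x^2 + 4·x)
  = 0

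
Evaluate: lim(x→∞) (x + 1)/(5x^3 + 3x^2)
This is an ∞/∞ indeterminate form.

Apply L'Hôpital's rule: differentiate numerator and denominator separately.
  f(x) = x + 1   ⇒   f'(x) = 1
  g(x) = 5·x^3 + 3·x^2   ⇒   g'(x) = 15·x^2 + 6·x
  lim(x→∞) f'(x)/g'(x) = lim(x→∞) (1)/(15·x^2 + 6·x)
  = 0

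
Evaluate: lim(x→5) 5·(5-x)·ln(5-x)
This is a 0·∞ indeterminate form.

Rewrite 0·∞ as a quotient (0/0 or ∞/∞ form), then apply L'Hôpital's rule:
  lim(x→5) 5·(5-x)·ln(5-x) = 0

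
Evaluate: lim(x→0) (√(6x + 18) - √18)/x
This is a standard limit.

Factor or rationalize the expression:
  lim(x→0) (√(6x + 18) - √18)/x = sqrt(2)/2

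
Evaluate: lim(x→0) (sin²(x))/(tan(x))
This is a 0/0 indeterminate form.

Apply L'Hôpital's rule: differentiate numerator and denominator separately.
  f(x) = sin(x)^2   ⇒   f'(x) = 2·sin(x)·cos(x)
  g(x) = tan(x)   ⇒   g'(x) = tan(x)^2 + 1
  lim(x→0) f'(x)/g'(x) = lim(x→0) (2·sin(x)·cos(x))/(tan(x)^2 + 1)
  = 0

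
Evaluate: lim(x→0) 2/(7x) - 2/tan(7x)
This is an ∞-∞ indeterminate form.

Combine fractions or rationalize to convert ∞-∞ to 0/0 form:
  lim(x→0) 2/(7x) - 2/tan(7x) = 0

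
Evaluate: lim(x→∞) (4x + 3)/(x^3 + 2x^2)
This is an ∞/∞ indeterminate form.

Apply L'Hôpital's rule: differentiate numerator and denominator separately.
  f(x) = 4·x + 3   ⇒   f'(x) = 4
  g(x) = x^3 + 2·x^2   ⇒   g'(x) = 3·x^2 + 4·x
  lim(x→∞) f'(x)/g'(x) = lim(x→∞) (4)/(3·x^2 + 4·x)
  = 0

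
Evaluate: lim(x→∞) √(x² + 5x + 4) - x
This is an ∞-∞ indeterminate form.

Combine fractions or rationalize to convert ∞-∞ to 0/0 form:
  lim(x→∞) √(x² + 5x + 4) - x = 5/2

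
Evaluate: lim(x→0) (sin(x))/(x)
This is a 0/0 indeterminate form.

Apply L'Hôpital's rule: differentiate numerator and denominator separately.
  f(x) = sin(x)   ⇒   f'(x) = cos(x)
  g(x) = x   ⇒   g'(x) = 1
  lim(x→0) f'(x)/g'(x) = lim(x→0) (cos(x))/(1)
  = 1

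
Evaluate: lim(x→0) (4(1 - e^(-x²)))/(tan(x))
This is a 0/0 indeterminate form.

Apply L'Hôpital's rule: differentiate numerator and denominator separately.
  f(x) = 4 - 4·e^(-x^2)   ⇒   f'(x) = 8·x·e^(-x^2)
  g(x) = tan(x)   ⇒   g'(x) = tan(x)^2 + 1
  lim(x→0) f'(x)/g'(x) = lim(x→0) (8·x·e^(-x^2))/(tan(x)^2 + 1)
  = 0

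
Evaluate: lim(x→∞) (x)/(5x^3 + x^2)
This is an ∞/∞ indeterminate form.

Apply L'Hôpital's rule: differentiate numerator and denominator separately.
  f(x) = x   ⇒   f'(x) = 1
  g(x) = 5·x^3 + x^2   ⇒   g'(x) = 15·x^2 + 2·x
  lim(x→∞) f'(x)/g'(x) = lim(x→∞) (1)/(15·x^2 + 2·x)
  = 0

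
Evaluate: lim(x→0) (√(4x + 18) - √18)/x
This is a standard limit.

Factor or rationalize the expression:
  lim(x→0) (√(4x + 18) - √18)/x = sqrt(2)/3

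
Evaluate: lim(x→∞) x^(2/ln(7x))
This is an exponential indeterminate form.

For exponential indeterminate forms, take the natural log:
  Let L = lim(x→∞) x^(2/ln(7x))
  Then ln(L) = lim(x→∞) [exponent × ln(base)]
  Evaluate using L'Hôpital or standard limits, then exponentiate.
  L = e²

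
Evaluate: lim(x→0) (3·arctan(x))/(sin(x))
This is a 0/0 indeterminate form.

Apply L'Hôpital's rule: differentiate numerator and denominator separately.
  f(x) = 3·atan(x)   ⇒   f'(x) = 3/(x^2 + 1)
  g(x) = sin(x)   ⇒   g'(x) = cos(x)
  lim(x→0) f'(x)/g'(x) = lim(x→0) (3/(x^2 + 1))/(cos(x))
  = 3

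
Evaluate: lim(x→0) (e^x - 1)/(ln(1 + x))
This is a 0/0 indeterminate form.

Apply L'Hôpital's rule: differentiate numerator and denominator separately.
  f(x) = e^(x) - 1   ⇒   f'(x) = e^(x)
  g(x) = ln(x + 1)   ⇒   g'(x) = 1/(x + 1)
  lim(x→0) f'(x)/g'(x) = lim(x→0) (e^(x))/(1/(x + 1))
  = 1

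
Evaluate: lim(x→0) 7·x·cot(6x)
This is a 0·∞ indeterminate form.

Rewrite 0·∞ as a quotient (0/0 or ∞/∞ form), then apply L'Hôpital's rule:
  lim(x→0) 7·x·cot(6x) = 7/6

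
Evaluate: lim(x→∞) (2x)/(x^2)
This is an ∞/∞ indeterminate form.

Apply L'Hôpital's rule: differentiate numerator and denominator separately.
  f(x) = 2·x   ⇒   f'(x) = 2
  g(x) = x^2   ⇒   g'(x) = 2·x
  lim(x→∞) f'(x)/g'(x) = lim(x→∞) (2)/(2·x)
  = 0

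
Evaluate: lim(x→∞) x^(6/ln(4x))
This is an exponential indeterminate form.

For exponential indeterminate forms, take the natural log:
  Let L = lim(x→∞) x^(6/ln(4x))
  Then ln(L) = lim(x→∞) [exponent × ln(base)]
  Evaluate using L'Hôpital or standard limits, then exponentiate.
  L = e^(6)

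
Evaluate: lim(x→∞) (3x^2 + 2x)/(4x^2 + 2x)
This is an ∞/∞ indeterminate form.

Apply L'Hôpital's rule: differentiate numerator and denominator separately.
  f(x) = 3·x^2 + 2·x   ⇒   f'(x) = 6·x + 2
  g(x) = 4·x^2 + 2·x   ⇒   g'(x) = 8·x + 2
  lim(x→∞) f'(x)/g'(x) = lim(x→∞) (6·x + 2)/(8·x + 2)
  = 3/4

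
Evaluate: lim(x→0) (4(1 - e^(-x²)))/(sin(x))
This is a 0/0 indeterminate form.

Apply L'Hôpital's rule: differentiate numerator and denominator separately.
  f(x) = 4 - 4·e^(-x^2)   ⇒   f'(x) = 8·x·e^(-x^2)
  g(x) = sin(x)   ⇒   g'(x) = cos(x)
  lim(x→0) f'(x)/g'(x) = lim(x→0) (8·x·e^(-x^2))/(cos(x))
  = 0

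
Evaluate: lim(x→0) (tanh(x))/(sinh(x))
This is a 0/0 indeterminate form.

Apply L'Hôpital's rule: differentiate numerator and denominator separately.
  f(x) = tanh(x)   ⇒   f'(x) = 1 - tanh(x)^2
  g(x) = sinh(x)   ⇒   g'(x) = cosh(x)
  lim(x→0) f'(x)/g'(x) = lim(x→0) (1 - tanh(x)^2)/(cosh(x))
  = 1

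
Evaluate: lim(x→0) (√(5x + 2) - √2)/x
This is a standard limit.

Factor or rationalize the expression:
  lim(x→0) (√(5x + 2) - √2)/x = 5·sqrt(2)/4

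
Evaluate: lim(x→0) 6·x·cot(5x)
This is a 0·∞ indeterminate form.

Rewrite 0·∞ as a quotient (0/0 or ∞/∞ form), then apply L'Hôpital's rule:
  lim(x→0) 6·x·cot(5x) = 6/5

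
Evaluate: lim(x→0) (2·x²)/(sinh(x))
This is a 0/0 indeterminate form.

Apply L'Hôpital's rule: differentiate numerator and denominator separately.
  f(x) = 2·x^2   ⇒   f'(x) = 4·x
  g(x) = sinh(x)   ⇒   g'(x) = cosh(x)
  lim(x→0) f'(x)/g'(x) = lim(x→0) (4·x)/(cosh(x))
  = 0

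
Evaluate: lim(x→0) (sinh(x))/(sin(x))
This is a 0/0 indeterminate form.

Apply L'Hôpital's rule: differentiate numerator and denominator separately.
  f(x) = sinh(x)   ⇒   f'(x) = cosh(x)
  g(x) = sin(x)   ⇒   g'(x) = cos(x)
  lim(x→0) f'(x)/g'(x) = lim(x→0) (cosh(x))/(cos(x))
  = 1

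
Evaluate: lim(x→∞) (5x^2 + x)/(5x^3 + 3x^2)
This is an ∞/∞ indeterminate form.

Apply L'Hôpital's rule: differentiate numerator and denominator separately.
  f(x) = 5·x^2 + x   ⇒   f'(x) = 10·x + 1
  g(x) = 5·x^3 + 3·x^2   ⇒   g'(x) = 15·x^2 + 6·x
  lim(x→∞) f'(x)/g'(x) = lim(x→∞) (10·x + 1)/(15·x^2 + 6·x)
  = 0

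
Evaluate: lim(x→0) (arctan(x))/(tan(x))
This is a 0/0 indeterminate form.

Apply L'Hôpital's rule: differentiate numerator and denominator separately.
  f(x) = atan(x)   ⇒   f'(x) = 1/(x^2 + 1)
  g(x) = tan(x)   ⇒   g'(x) = tan(x)^2 + 1
  lim(x→0) f'(x)/g'(x) = lim(x→0) (1/(x^2 + 1))/(tan(x)^2 + 1)
  = 1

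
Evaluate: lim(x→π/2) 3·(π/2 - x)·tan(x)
This is a 0·∞ indeterminate form.

Rewrite 0·∞ as a quotient (0/0 or ∞/∞ form), then apply L'Hôpital's rule:
  lim(x→π/2) 3·(π/2 - x)·tan(x) = 3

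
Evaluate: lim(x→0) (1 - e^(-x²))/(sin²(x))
This is a 0/0 indeterminate form.

Apply L'Hôpital's rule: differentiate numerator and denominator separately.
  f(x) = 1 - e^(-x^2)   ⇒   f'(x) = 2·x·e^(-x^2)
  g(x) = sin(x)^2   ⇒   g'(x) = 2·sin(x)·cos(x)
  lim(x→0) f'(x)/g'(x) = lim(x→0) (2·x·e^(-x^2))/(2·sin(x)·cos(x))
  = 1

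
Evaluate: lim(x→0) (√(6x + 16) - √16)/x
This is a standard limit.

Factor or rationalize the expression:
  lim(x→0) (√(6x + 16) - √16)/x = 3/4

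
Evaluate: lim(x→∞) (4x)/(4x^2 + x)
This is an ∞/∞ indeterminate form.

Apply L'Hôpital's rule: differentiate numerator and denominator separately.
  f(x) = 4·x   ⇒   f'(x) = 4
  g(x) = 4·x^2 + x   ⇒   g'(x) = 8·x + 1
  lim(x→∞) f'(x)/g'(x) = lim(x→∞) (4)/(8·x + 1)
  = 0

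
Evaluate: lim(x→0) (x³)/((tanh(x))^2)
This is a 0/0 indeterminate form.

Apply L'Hôpital's rule: differentiate numerator and denominator separately.
  f(x) = x^3   ⇒   f'(x) = 3·x^2
  g(x) = tanh(x)^2   ⇒   g'(x) = (2 - 2·tanh(x)^2)·tanh(x)
  lim(x→0) f'(x)/g'(x) = lim(x→0) (3·x^2)/((2 - 2·tanh(x)^2)·tanh(x))
  = 0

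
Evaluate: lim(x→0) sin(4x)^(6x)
This is an exponential indeterminate form.

For exponential indeterminate forms, take the natural log:
  Let L = lim(x→0) sin(4x)^(6x)
  Then ln(L) = lim(x→0) [exponent × ln(base)]
  Evaluate using L'Hôpital or standard limits, then exponentiate.
  L = 1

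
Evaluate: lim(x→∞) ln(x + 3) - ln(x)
This is an ∞-∞ indeterminate form.

Combine fractions or rationalize to convert ∞-∞ to 0/0 form:
  lim(x→∞) ln(x + 3) - ln(x) = 0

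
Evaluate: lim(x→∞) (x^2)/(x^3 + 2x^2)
This is an ∞/∞ indeterminate form.

Apply L'Hôpital's rule: differentiate numerator and denominator separately.
  f(x) = x^2   ⇒   f'(x) = 2·x
  g(x) = x^3 + 2·x^2   ⇒   g'(x) = 3·x^2 + 4·x
  lim(x→∞) f'(x)/g'(x) = lim(x→∞) (2·x)/(3·x^2 + 4·x)
  = 0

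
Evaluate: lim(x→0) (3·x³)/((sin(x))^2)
This is a 0/0 indeterminate form.

Apply L'Hôpital's rule: differentiate numerator and denominator separately.
  f(x) = 3·x^3   ⇒   f'(x) = 9·x^2
  g(x) = sin(x)^2   ⇒   g'(x) = 2·sin(x)·cos(x)
  lim(x→0) f'(x)/g'(x) = lim(x→0) (9·x^2)/(2·sin(x)·cos(x))
  = 0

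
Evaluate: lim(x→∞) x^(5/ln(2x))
This is an exponential indeterminate form.

For exponential indeterminate forms, take the natural log:
  Let L = lim(x→∞) x^(5/ln(2x))
  Then ln(L) = lim(x→∞) [exponent × ln(base)]
  Evaluate using L'Hôpital or standard limits, then exponentiate.
  L = e^(5)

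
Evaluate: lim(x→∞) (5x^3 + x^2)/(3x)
This is an ∞/∞ indeterminate form.

Apply L'Hôpital's rule: differentiate numerator and denominator separately.
  f(x) = 5·x^3 + x^2   ⇒   f'(x) = 15·x^2 + 2·x
  g(x) = 3·x   ⇒   g'(x) = 3
  lim(x→∞) f'(x)/g'(x) = lim(x→∞) (15·x^2 + 2·x)/(3)
  = ∞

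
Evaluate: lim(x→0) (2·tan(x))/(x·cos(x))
This is a 0/0 indeterminate form.

Apply L'Hôpital's rule: differentiate numerator and denominator separately.
  f(x) = 2·tan(x)   ⇒   f'(x) = 2·tan(x)^2 + 2
  g(x) = x·cos(x)   ⇒   g'(x) = -x·sin(x) + cos(x)
  lim(x→0) f'(x)/g'(x) = lim(x→0) (2·tan(x)^2 + 2)/(-x·sin(x) + cos(x))
  = 2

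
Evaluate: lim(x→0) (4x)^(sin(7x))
This is an exponential indeterminate form.

For exponential indeterminate forms, take the natural log:
  Let L = lim(x→0) (4x)^(sin(7x))
  Then ln(L) = lim(x→0) [exponent × ln(base)]
  Evaluate using L'Hôpital or standard limits, then exponentiate.
  L = 1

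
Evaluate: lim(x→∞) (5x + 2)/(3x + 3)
This is an ∞/∞ indeterminate form.

Apply L'Hôpital's rule: differentiate numerator and denominator separately.
  f(x) = 5·x + 2   ⇒   f'(x) = 5
  g(x) = 3·x + 3   ⇒   g'(x) = 3
  lim(x→∞) f'(x)/g'(x) = lim(x→∞) (5)/(3)
  = 5/3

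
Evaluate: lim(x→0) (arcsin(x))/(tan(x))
This is a 0/0 indeterminate form.

Apply L'Hôpital's rule: differentiate numerator and denominator separately.
  f(x) = asin(x)   ⇒   f'(x) = 1/sqrt(1 - x^2)
  g(x) = tan(x)   ⇒   g'(x) = tan(x)^2 + 1
  lim(x→0) f'(x)/g'(x) = lim(x→0) (1/sqrt(1 - x^2))/(tan(x)^2 + 1)
  = 1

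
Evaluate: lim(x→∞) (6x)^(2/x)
This is an exponential indeterminate form.

For exponential indeterminate forms, take the natural log:
  Let L = lim(x→∞) (6x)^(2/x)
  Then ln(L) = lim(x→∞) [exponent × ln(base)]
  Evaluate using L'Hôpital or standard limits, then exponentiate.
  L = 1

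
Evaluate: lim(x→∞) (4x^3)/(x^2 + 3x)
This is an ∞/∞ indeterminate form.

Apply L'Hôpital's rule: differentiate numerator and denominator separately.
  f(x) = 4·x^3   ⇒   f'(x) = 12·x^2
  g(x) = x^2 + 3·x   ⇒   g'(x) = 2·x + 3
  lim(x→∞) f'(x)/g'(x) = lim(x→∞) (12·x^2)/(2·x + 3)
  = ∞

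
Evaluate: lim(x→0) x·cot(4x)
This is a 0·∞ indeterminate form.

Rewrite 0·∞ as a quotient (0/0 or ∞/∞ form), then apply L'Hôpital's rule:
  lim(x→0) x·cot(4x) = 1/4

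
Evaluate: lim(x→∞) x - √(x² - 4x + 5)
This is an ∞-∞ indeterminate form.

Combine fractions or rationalize to convert ∞-∞ to 0/0 form:
  lim(x→∞) x - √(x² - 4x + 5) = 2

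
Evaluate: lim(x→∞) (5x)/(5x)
This is an ∞/∞ indeterminate form.

Apply L'Hôpital's rule: differentiate numerator and denominator separately.
  f(x) = 5·x   ⇒   f'(x) = 5
  g(x) = 5·x   ⇒   g'(x) = 5
  lim(x→∞) f'(x)/g'(x) = lim(x→∞) (5)/(5)
  = 1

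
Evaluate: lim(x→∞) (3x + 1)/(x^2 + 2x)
This is an ∞/∞ indeterminate form.

Apply L'Hôpital's rule: differentiate numerator and denominator separately.
  f(x) = 3·x + 1   ⇒   f'(x) = 3
  g(x) = x^2 + 2·x   ⇒   g'(x) = 2·x + 2
  lim(x→∞) f'(x)/g'(x) = lim(x→∞) (3)/(2·x + 2)
  = 0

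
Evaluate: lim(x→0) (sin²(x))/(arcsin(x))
This is a 0/0 indeterminate form.

Apply L'Hôpital's rule: differentiate numerator and denominator separately.
  f(x) = sin(x)^2   ⇒   f'(x) = 2·sin(x)·cos(x)
  g(x) = asin(x)   ⇒   g'(x) = 1/sqrt(1 - x^2)
  lim(x→0) f'(x)/g'(x) = lim(x→0) (2·sin(x)·cos(x))/(1/sqrt(1 - x^2))
  = 0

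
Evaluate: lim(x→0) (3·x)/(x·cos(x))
This is a 0/0 indeterminate form.

Apply L'Hôpital's rule: differentiate numerator and denominator separately.
  f(x) = 3·x   ⇒   f'(x) = 3
  g(x) = x·cos(x)   ⇒   g'(x) = -x·sin(x) + cos(x)
  lim(x→0) f'(x)/g'(x) = lim(x→0) (3)/(-x·sin(x) + cos(x))
  = 3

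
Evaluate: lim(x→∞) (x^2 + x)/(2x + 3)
This is an ∞/∞ indeterminate form.

Apply L'Hôpital's rule: differentiate numerator and denominator separately.
  f(x) = x^2 + x   ⇒   f'(x) = 2·x + 1
  g(x) = 2·x + 3   ⇒   g'(x) = 2
  lim(x→∞) f'(x)/g'(x) = lim(x→∞) (2·x + 1)/(2)
  = ∞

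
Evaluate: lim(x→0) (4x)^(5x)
This is an exponential indeterminate form.

For exponential indeterminate forms, take the natural log:
  Let L = lim(x→0) (4x)^(5x)
  Then ln(L) = lim(x→0) [exponent × ln(base)]
  Evaluate using L'Hôpital or standard limits, then exponentiate.
  L = 1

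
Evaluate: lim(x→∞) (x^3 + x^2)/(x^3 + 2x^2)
This is an ∞/∞ indeterminate form.

Apply L'Hôpital's rule: differentiate numerator and denominator separately.
  f(x) = x^3 + x^2   ⇒   f'(x) = 3·x^2 + 2·x
  g(x) = x^3 + 2·x^2   ⇒   g'(x) = 3·x^2 + 4·x
  lim(x→∞) f'(x)/g'(x) = lim(x→∞) (3·x^2 + 2·x)/(3·x^2 + 4·x)
  = 1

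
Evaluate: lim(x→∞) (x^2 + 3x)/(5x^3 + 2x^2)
This is an ∞/∞ indeterminate form.

Apply L'Hôpital's rule: differentiate numerator and denominator separately.
  f(x) = x^2 + 3·x   ⇒   f'(x) = 2·x + 3
  g(x) = 5·x^3 + 2·x^2   ⇒   g'(x) = 15·x^2 + 4·x
  lim(x→∞) f'(x)/g'(x) = lim(x→∞) (2·x + 3)/(15·x^2 + 4·x)
  = 0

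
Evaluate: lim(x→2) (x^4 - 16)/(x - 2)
This is a standard limit.

Factor or rationalize the expression:
  lim(x→2) (x^4 - 16)/(x - 2) = 32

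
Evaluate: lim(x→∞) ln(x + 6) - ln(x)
This is an ∞-∞ indeterminate form.

Combine fractions or rationalize to convert ∞-∞ to 0/0 form:
  lim(x→∞) ln(x + 6) - ln(x) = 0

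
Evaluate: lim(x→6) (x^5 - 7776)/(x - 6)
This is a standard limit.

Factor or rationalize the expression:
  lim(x→6) (x^5 - 7776)/(x - 6) = 6480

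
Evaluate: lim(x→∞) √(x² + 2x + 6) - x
This is an ∞-∞ indeterminate form.

Combine fractions or rationalize to convert ∞-∞ to 0/0 form:
  lim(x→∞) √(x² + 2x + 6) - x = 1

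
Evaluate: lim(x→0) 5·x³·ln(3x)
This is a 0·∞ indeterminate form.

Rewrite 0·∞ as a quotient (0/0 or ∞/∞ form), then apply L'Hôpital's rule:
  lim(x→0) 5·x³·ln(3x) = 0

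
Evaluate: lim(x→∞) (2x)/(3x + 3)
This is an ∞/∞ indeterminate form.

Apply L'Hôpital's rule: differentiate numerator and denominator separately.
  f(x) = 2·x   ⇒   f'(x) = 2
  g(x) = 3·x + 3   ⇒   g'(x) = 3
  lim(x→∞) f'(x)/g'(x) = lim(x→∞) (2)/(3)
  = 2/3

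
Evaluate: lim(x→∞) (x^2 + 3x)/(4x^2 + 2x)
This is an ∞/∞ indeterminate form.

Apply L'Hôpital's rule: differentiate numerator and denominator separately.
  f(x) = x^2 + 3·x   ⇒   f'(x) = 2·x + 3
  g(x) = 4·x^2 + 2·x   ⇒   g'(x) = 8·x + 2
  lim(x→∞) f'(x)/g'(x) = lim(x→∞) (2·x + 3)/(8·x + 2)
  = 1/4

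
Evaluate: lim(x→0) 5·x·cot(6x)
This is a 0·∞ indeterminate form.

Rewrite 0·∞ as a quotient (0/0 or ∞/∞ form), then apply L'Hôpital's rule:
  lim(x→0) 5·x·cot(6x) = 5/6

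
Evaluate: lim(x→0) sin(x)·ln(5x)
This is a 0·∞ indeterminate form.

Rewrite 0·∞ as a quotient (0/0 or ∞/∞ form), then apply L'Hôpital's rule:
  lim(x→0) sin(x)·ln(5x) = 0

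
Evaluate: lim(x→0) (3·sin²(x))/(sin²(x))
This is a 0/0 indeterminate form.

Apply L'Hôpital's rule: differentiate numerator and denominator separately.
  f(x) = 3·sin(x)^2   ⇒   f'(x) = 6·sin(x)·cos(x)
  g(x) = sin(x)^2   ⇒   g'(x) = 2·sin(x)·cos(x)
  lim(x→0) f'(x)/g'(x) = lim(x→0) (6·sin(x)·cos(x))/(2·sin(x)·cos(x))
  = 3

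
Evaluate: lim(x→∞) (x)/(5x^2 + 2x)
This is an ∞/∞ indeterminate form.

Apply L'Hôpital's rule: differentiate numerator and denominator separately.
  f(x) = x   ⇒   f'(x) = 1
  g(x) = 5·x^2 + 2·x   ⇒   g'(x) = 10·x + 2
  lim(x→∞) f'(x)/g'(x) = lim(x→∞) (1)/(10·x + 2)
  = 0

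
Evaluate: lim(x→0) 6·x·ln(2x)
This is a 0·∞ indeterminate form.

Rewrite 0·∞ as a quotient (0/0 or ∞/∞ form), then apply L'Hôpital's rule:
  lim(x→0) 6·x·ln(2x) = 0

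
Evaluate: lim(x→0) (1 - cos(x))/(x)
This is a 0/0 indeterminate form.

Apply L'Hôpital's rule: differentiate numerator and denominator separately.
  f(x) = 1 - cos(x)   ⇒   f'(x) = sin(x)
  g(x) = x   ⇒   g'(x) = 1
  lim(x→0) f'(x)/g'(x) = lim(x→0) (sin(x))/(1)
  = 0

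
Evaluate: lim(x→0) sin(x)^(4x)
This is an exponential indeterminate form.

For exponential indeterminate forms, take the natural log:
  Let L = lim(x→0) sin(x)^(4x)
  Then ln(L) = lim(x→0) [exponent × ln(base)]
  Evaluate using L'Hôpital or standard limits, then exponentiate.
  L = 1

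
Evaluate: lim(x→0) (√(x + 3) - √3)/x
This is a standard limit.

Factor or rationalize the expression:
  lim(x→0) (√(x + 3) - √3)/x = sqrt(3)/6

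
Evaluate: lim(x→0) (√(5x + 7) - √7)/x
This is a standard limit.

Factor or rationalize the expression:
  lim(x→0) (√(5x + 7) - √7)/x = 5·sqrt(7)/14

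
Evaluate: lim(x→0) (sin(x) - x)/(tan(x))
This is a 0/0 indeterminate form.

Apply L'Hôpital's rule: differentiate numerator and denominator separately.
  f(x) = -x + sin(x)   ⇒   f'(x) = cos(x) - 1
  g(x) = tan(x)   ⇒   g'(x) = tan(x)^2 + 1
  lim(x→0) f'(x)/g'(x) = lim(x→0) (cos(x) - 1)/(tan(x)^2 + 1)
  = 0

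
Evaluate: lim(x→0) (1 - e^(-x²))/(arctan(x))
This is a 0/0 indeterminate form.

Apply L'Hôpital's rule: differentiate numerator and denominator separately.
  f(x) = 1 - e^(-x^2)   ⇒   f'(x) = 2·x·e^(-x^2)
  g(x) = atan(x)   ⇒   g'(x) = 1/(x^2 + 1)
  lim(x→0) f'(x)/g'(x) = lim(x→0) (2·x·e^(-x^2))/(1/(x^2 + 1))
  = 0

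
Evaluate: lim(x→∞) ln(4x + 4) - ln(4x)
This is an ∞-∞ indeterminate form.

Combine fractions or rationalize to convert ∞-∞ to 0/0 form:
  lim(x→∞) ln(4x + 4) - ln(4x) = 0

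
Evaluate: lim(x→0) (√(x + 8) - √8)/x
This is a standard limit.

Factor or rationalize the expression:
  lim(x→0) (√(x + 8) - √8)/x = sqrt(2)/8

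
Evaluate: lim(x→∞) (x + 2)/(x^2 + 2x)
This is an ∞/∞ indeterminate form.

Apply L'Hôpital's rule: differentiate numerator and denominator separately.
  f(x) = x + 2   ⇒   f'(x) = 1
  g(x) = x^2 + 2·x   ⇒   g'(x) = 2·x + 2
  lim(x→∞) f'(x)/g'(x) = lim(x→∞) (1)/(2·x + 2)
  = 0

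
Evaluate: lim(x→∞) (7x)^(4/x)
This is an exponential indeterminate form.

For exponential indeterminate forms, take the natural log:
  Let L = lim(x→∞) (7x)^(4/x)
  Then ln(L) = lim(x→∞) [exponent × ln(base)]
  Evaluate using L'Hôpital or standard limits, then exponentiate.
  L = 1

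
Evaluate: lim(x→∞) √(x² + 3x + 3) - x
This is an ∞-∞ indeterminate form.

Combine fractions or rationalize to convert ∞-∞ to 0/0 form:
  lim(x→∞) √(x² + 3x + 3) - x = 3/2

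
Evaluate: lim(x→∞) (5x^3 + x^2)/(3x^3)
This is an ∞/∞ indeterminate form.

Apply L'Hôpital's rule: differentiate numerator and denominator separately.
  f(x) = 5·x^3 + x^2   ⇒   f'(x) = 15·x^2 + 2·x
  g(x) = 3·x^3   ⇒   g'(x) = 9·x^2
  lim(x→∞) f'(x)/g'(x) = lim(x→∞) (15·x^2 + 2·x)/(9·x^2)
  = 5/3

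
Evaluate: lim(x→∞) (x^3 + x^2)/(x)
This is an ∞/∞ indeterminate form.

Apply L'Hôpital's rule: differentiate numerator and denominator separately.
  f(x) = x^3 + x^2   ⇒   f'(x) = 3·x^2 + 2·x
  g(x) = x   ⇒   g'(x) = 1
  lim(x→∞) f'(x)/g'(x) = lim(x→∞) (3·x^2 + 2·x)/(1)
  = ∞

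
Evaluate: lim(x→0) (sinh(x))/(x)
This is a 0/0 indeterminate form.

Apply L'Hôpital's rule: differentiate numerator and denominator separately.
  f(x) = sinh(x)   ⇒   f'(x) = cosh(x)
  g(x) = x   ⇒   g'(x) = 1
  lim(x→0) f'(x)/g'(x) = lim(x→0) (cosh(x))/(1)
  = 1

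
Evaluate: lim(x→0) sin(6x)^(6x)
This is an exponential indeterminate form.

For exponential indeterminate forms, take the natural log:
  Let L = lim(x→0) sin(6x)^(6x)
  Then ln(L) = lim(x→0) [exponent × ln(base)]
  Evaluate using L'Hôpital or standard limits, then exponentiate.
  L = 1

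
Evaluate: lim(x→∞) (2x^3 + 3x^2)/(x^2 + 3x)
This is an ∞/∞ indeterminate form.

Apply L'Hôpital's rule: differentiate numerator and denominator separately.
  f(x) = 2·x^3 + 3·x^2   ⇒   f'(x) = 6·x^2 + 6·x
  g(x) = x^2 + 3·x   ⇒   g'(x) = 2·x + 3
  lim(x→∞) f'(x)/g'(x) = lim(x→∞) (6·x^2 + 6·x)/(2·x + 3)
  = ∞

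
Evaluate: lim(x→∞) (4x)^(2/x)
This is an exponential indeterminate form.

For exponential indeterminate forms, take the natural log:
  Let L = lim(x→∞) (4x)^(2/x)
  Then ln(L) = lim(x→∞) [exponent × ln(base)]
  Evaluate using L'Hôpital or standard limits, then exponentiate.
  L = 1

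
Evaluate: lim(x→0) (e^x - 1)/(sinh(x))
This is a 0/0 indeterminate form.

Apply L'Hôpital's rule: differentiate numerator and denominator separately.
  f(x) = e^(x) - 1   ⇒   f'(x) = e^(x)
  g(x) = sinh(x)   ⇒   g'(x) = cosh(x)
  lim(x→0) f'(x)/g'(x) = lim(x→0) (e^(x))/(cosh(x))
  = 1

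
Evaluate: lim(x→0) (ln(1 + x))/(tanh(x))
This is a 0/0 indeterminate form.

Apply L'Hôpital's rule: differentiate numerator and denominator separately.
  f(x) = ln(x + 1)   ⇒   f'(x) = 1/(x + 1)
  g(x) = tanh(x)   ⇒   g'(x) = 1 - tanh(x)^2
  lim(x→0) f'(x)/g'(x) = lim(x→0) (1/(x + 1))/(1 - tanh(x)^2)
  = 1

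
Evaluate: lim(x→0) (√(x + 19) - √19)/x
This is a standard limit.

Factor or rationalize the expression:
  lim(x→0) (√(x + 19) - √19)/x = sqrt(19)/38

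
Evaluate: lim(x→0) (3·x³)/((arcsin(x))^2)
This is a 0/0 indeterminate form.

Apply L'Hôpital's rule: differentiate numerator and denominator separately.
  f(x) = 3·x^3   ⇒   f'(x) = 9·x^2
  g(x) = asin(x)^2   ⇒   g'(x) = 2·asin(x)/sqrt(1 - x^2)
  lim(x→0) f'(x)/g'(x) = lim(x→0) (9·x^2)/(2·asin(x)/sqrt(1 - x^2))
  = 0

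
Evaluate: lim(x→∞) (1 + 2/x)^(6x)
This is an exponential indeterminate form.

For exponential indeterminate forms, take the natural log:
  Let L = lim(x→∞) (1 + 2/x)^(6x)
  Then ln(L) = lim(x→∞) [exponent × ln(base)]
  Evaluate using L'Hôpital or standard limits, then exponentiate.
  L = e^(12)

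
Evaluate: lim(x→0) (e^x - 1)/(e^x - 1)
This is a 0/0 indeterminate form.

Apply L'Hôpital's rule: differentiate numerator and denominator separately.
  f(x) = e^(x) - 1   ⇒   f'(x) = e^(x)
  g(x) = e^(x) - 1   ⇒   g'(x) = e^(x)
  lim(x→0) f'(x)/g'(x) = lim(x→0) (e^(x))/(e^(x))
  = 1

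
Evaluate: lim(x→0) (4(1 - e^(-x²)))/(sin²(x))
This is a 0/0 indeterminate form.

Apply L'Hôpital's rule: differentiate numerator and denominator separately.
  f(x) = 4 - 4·e^(-x^2)   ⇒   f'(x) = 8·x·e^(-x^2)
  g(x) = sin(x)^2   ⇒   g'(x) = 2·sin(x)·cos(x)
  lim(x→0) f'(x)/g'(x) = lim(x→0) (8·x·e^(-x^2))/(2·sin(x)·cos(x))
  = 4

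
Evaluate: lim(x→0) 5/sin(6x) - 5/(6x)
This is an ∞-∞ indeterminate form.

Combine fractions or rationalize to convert ∞-∞ to 0/0 form:
  lim(x→0) 5/sin(6x) - 5/(6x) = 0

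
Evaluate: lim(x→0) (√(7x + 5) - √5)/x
This is a standard limit.

Factor or rationalize the expression:
  lim(x→0) (√(7x + 5) - √5)/x = 7·sqrt(5)/10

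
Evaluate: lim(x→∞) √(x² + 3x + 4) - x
This is an ∞-∞ indeterminate form.

Combine fractions or rationalize to convert ∞-∞ to 0/0 form:
  lim(x→∞) √(x² + 3x + 4) - x = 3/2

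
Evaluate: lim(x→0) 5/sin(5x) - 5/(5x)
This is an ∞-∞ indeterminate form.

Combine fractions or rationalize to convert ∞-∞ to 0/0 form:
  lim(x→0) 5/sin(5x) - 5/(5x) = 0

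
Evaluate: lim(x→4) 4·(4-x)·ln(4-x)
This is a 0·∞ indeterminate form.

Rewrite 0·∞ as a quotient (0/0 or ∞/∞ form), then apply L'Hôpital's rule:
  lim(x→4) 4·(4-x)·ln(4-x) = 0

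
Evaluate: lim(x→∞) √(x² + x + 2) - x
This is an ∞-∞ indeterminate form.

Combine fractions or rationalize to convert ∞-∞ to 0/0 form:
  lim(x→∞) √(x² + x + 2) - x = 1/2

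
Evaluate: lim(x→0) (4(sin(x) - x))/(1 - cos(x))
This is a 0/0 indeterminate form.

Apply L'Hôpital's rule: differentiate numerator and denominator separately.
  f(x) = -4·x + 4·sin(x)   ⇒   f'(x) = 4·cos(x) - 4
  g(x) = 1 - cos(x)   ⇒   g'(x) = sin(x)
  lim(x→0) f'(x)/g'(x) = lim(x→0) (4·cos(x) - 4)/(sin(x))
  = 0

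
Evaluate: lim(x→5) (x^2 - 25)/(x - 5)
This is a standard limit.

Factor or rationalize the expression:
  lim(x→5) (x^2 - 25)/(x - 5) = 10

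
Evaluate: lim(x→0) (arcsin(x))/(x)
This is a 0/0 indeterminate form.

Apply L'Hôpital's rule: differentiate numerator and denominator separately.
  f(x) = asin(x)   ⇒   f'(x) = 1/sqrt(1 - x^2)
  g(x) = x   ⇒   g'(x) = 1
  lim(x→0) f'(x)/g'(x) = lim(x→0) (1/sqrt(1 - x^2))/(1)
  = 1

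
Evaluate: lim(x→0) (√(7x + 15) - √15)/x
This is a standard limit.

Factor or rationalize the expression:
  lim(x→0) (√(7x + 15) - √15)/x = 7·sqrt(15)/30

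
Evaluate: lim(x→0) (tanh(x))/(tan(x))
This is a 0/0 indeterminate form.

Apply L'Hôpital's rule: differentiate numerator and denominator separately.
  f(x) = tanh(x)   ⇒   f'(x) = 1 - tanh(x)^2
  g(x) = tan(x)   ⇒   g'(x) = tan(x)^2 + 1
  lim(x→0) f'(x)/g'(x) = lim(x→0) (1 - tanh(x)^2)/(tan(x)^2 + 1)
  = 1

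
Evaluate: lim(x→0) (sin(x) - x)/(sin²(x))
This is a 0/0 indeterminate form.

Apply L'Hôpital's rule: differentiate numerator and denominator separately.
  f(x) = -x + sin(x)   ⇒   f'(x) = cos(x) - 1
  g(x) = sin(x)^2   ⇒   g'(x) = 2·sin(x)·cos(x)
  lim(x→0) f'(x)/g'(x) = lim(x→0) (cos(x) - 1)/(2·sin(x)·cos(x))
  = 0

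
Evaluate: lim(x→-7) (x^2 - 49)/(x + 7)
This is a standard limit.

Factor or rationalize the expression:
  lim(x→-7) (x^2 - 49)/(x + 7) = -14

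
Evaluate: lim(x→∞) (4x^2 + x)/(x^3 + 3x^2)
This is an ∞/∞ indeterminate form.

Apply L'Hôpital's rule: differentiate numerator and denominator separately.
  f(x) = 4·x^2 + x   ⇒   f'(x) = 8·x + 1
  g(x) = x^3 + 3·x^2   ⇒   g'(x) = 3·x^2 + 6·x
  lim(x→∞) f'(x)/g'(x) = lim(x→∞) (8·x + 1)/(3·x^2 + 6·x)
  = 0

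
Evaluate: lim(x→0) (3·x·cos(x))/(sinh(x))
This is a 0/0 indeterminate form.

Apply L'Hôpital's rule: differentiate numerator and denominator separately.
  f(x) = 3·x·cos(x)   ⇒   f'(x) = -3·x·sin(x) + 3·cos(x)
  g(x) = sinh(x)   ⇒   g'(x) = cosh(x)
  lim(x→0) f'(x)/g'(x) = lim(x→0) (-3·x·sin(x) + 3·cos(x))/(cosh(x))
  = 3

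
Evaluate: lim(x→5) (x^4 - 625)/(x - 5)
This is a standard limit.

Factor or rationalize the expression:
  lim(x→5) (x^4 - 625)/(x - 5) = 500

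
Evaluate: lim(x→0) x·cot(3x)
This is a 0·∞ indeterminate form.

Rewrite 0·∞ as a quotient (0/0 or ∞/∞ form), then apply L'Hôpital's rule:
  lim(x→0) x·cot(3x) = 1/3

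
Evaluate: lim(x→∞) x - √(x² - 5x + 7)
This is an ∞-∞ indeterminate form.

Combine fractions or rationalize to convert ∞-∞ to 0/0 form:
  lim(x→∞) x - √(x² - 5x + 7) = 5/2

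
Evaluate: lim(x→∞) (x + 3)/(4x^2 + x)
This is an ∞/∞ indeterminate form.

Apply L'Hôpital's rule: differentiate numerator and denominator separately.
  f(x) = x + 3   ⇒   f'(x) = 1
  g(x) = 4·x^2 + x   ⇒   g'(x) = 8·x + 1
  lim(x→∞) f'(x)/g'(x) = lim(x→∞) (1)/(8·x + 1)
  = 0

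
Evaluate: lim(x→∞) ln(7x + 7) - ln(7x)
This is an ∞-∞ indeterminate form.

Combine fractions or rationalize to convert ∞-∞ to 0/0 form:
  lim(x→∞) ln(7x + 7) - ln(7x) = 0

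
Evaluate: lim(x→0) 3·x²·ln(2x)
This is a 0·∞ indeterminate form.

Rewrite 0·∞ as a quotient (0/0 or ∞/∞ form), then apply L'Hôpital's rule:
  lim(x→0) 3·x²·ln(2x) = 0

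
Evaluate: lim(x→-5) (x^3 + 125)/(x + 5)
This is a standard limit.

Factor or rationalize the expression:
  lim(x→-5) (x^3 + 125)/(x + 5) = 75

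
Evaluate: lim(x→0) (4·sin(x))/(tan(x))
This is a 0/0 indeterminate form.

Apply L'Hôpital's rule: differentiate numerator and denominator separately.
  f(x) = 4·sin(x)   ⇒   f'(x) = 4·cos(x)
  g(x) = tan(x)   ⇒   g'(x) = tan(x)^2 + 1
  lim(x→0) f'(x)/g'(x) = lim(x→0) (4·cos(x))/(tan(x)^2 + 1)
  = 4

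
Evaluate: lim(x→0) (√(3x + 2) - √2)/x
This is a standard limit.

Factor or rationalize the expression:
  lim(x→0) (√(3x + 2) - √2)/x = 3·sqrt(2)/4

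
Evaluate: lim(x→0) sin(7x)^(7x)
This is an exponential indeterminate form.

For exponential indeterminate forms, take the natural log:
  Let L = lim(x→0) sin(7x)^(7x)
  Then ln(L) = lim(x→0) [exponent × ln(base)]
  Evaluate using L'Hôpital or standard limits, then exponentiate.
  L = 1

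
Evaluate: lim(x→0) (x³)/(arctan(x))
This is a 0/0 indeterminate form.

Apply L'Hôpital's rule: differentiate numerator and denominator separately.
  f(x) = x^3   ⇒   f'(x) = 3·x^2
  g(x) = atan(x)   ⇒   g'(x) = 1/(x^2 + 1)
  lim(x→0) f'(x)/g'(x) = lim(x→0) (3·x^2)/(1/(x^2 + 1))
  = 0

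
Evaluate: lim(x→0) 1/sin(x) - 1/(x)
This is an ∞-∞ indeterminate form.

Combine fractions or rationalize to convert ∞-∞ to 0/0 form:
  lim(x→0) 1/sin(x) - 1/(x) = 0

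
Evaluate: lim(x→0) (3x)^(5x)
This is an exponential indeterminate form.

For exponential indeterminate forms, take the natural log:
  Let L = lim(x→0) (3x)^(5x)
  Then ln(L) = lim(x→0) [exponent × ln(base)]
  Evaluate using L'Hôpital or standard limits, then exponentiate.
  L = 1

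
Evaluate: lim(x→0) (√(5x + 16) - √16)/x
This is a standard limit.

Factor or rationalize the expression:
  lim(x→0) (√(5x + 16) - √16)/x = 5/8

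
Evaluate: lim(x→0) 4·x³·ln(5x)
This is a 0·∞ indeterminate form.

Rewrite 0·∞ as a quotient (0/0 or ∞/∞ form), then apply L'Hôpital's rule:
  lim(x→0) 4·x³·ln(5x) = 0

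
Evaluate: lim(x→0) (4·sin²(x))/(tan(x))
This is a 0/0 indeterminate form.

Apply L'Hôpital's rule: differentiate numerator and denominator separately.
  f(x) = 4·sin(x)^2   ⇒   f'(x) = 8·sin(x)·cos(x)
  g(x) = tan(x)   ⇒   g'(x) = tan(x)^2 + 1
  lim(x→0) f'(x)/g'(x) = lim(x→0) (8·sin(x)·cos(x))/(tan(x)^2 + 1)
  = 0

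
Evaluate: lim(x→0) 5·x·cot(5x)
This is a 0·∞ indeterminate form.

Rewrite 0·∞ as a quotient (0/0 or ∞/∞ form), then apply L'Hôpital's rule:
  lim(x→0) 5·x·cot(5x) = 1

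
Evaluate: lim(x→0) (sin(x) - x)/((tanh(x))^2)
This is a 0/0 indeterminate form.

Apply L'Hôpital's rule: differentiate numerator and denominator separately.
  f(x) = -x + sin(x)   ⇒   f'(x) = cos(x) - 1
  g(x) = tanh(x)^2   ⇒   g'(x) = (2 - 2·tanh(x)^2)·tanh(x)
  lim(x→0) f'(x)/g'(x) = lim(x→0) (cos(x) - 1)/((2 - 2·tanh(x)^2)·tanh(x))
  = 0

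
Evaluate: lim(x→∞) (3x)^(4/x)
This is an exponential indeterminate form.

For exponential indeterminate forms, take the natural log:
  Let L = lim(x→∞) (3x)^(4/x)
  Then ln(L) = lim(x→∞) [exponent × ln(base)]
  Evaluate using L'Hôpital or standard limits, then exponentiate.
  L = 1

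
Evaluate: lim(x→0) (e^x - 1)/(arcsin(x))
This is a 0/0 indeterminate form.

Apply L'Hôpital's rule: differentiate numerator and denominator separately.
  f(x) = e^(x) - 1   ⇒   f'(x) = e^(x)
  g(x) = asin(x)   ⇒   g'(x) = 1/sqrt(1 - x^2)
  lim(x→0) f'(x)/g'(x) = lim(x→0) (e^(x))/(1/sqrt(1 - x^2))
  = 1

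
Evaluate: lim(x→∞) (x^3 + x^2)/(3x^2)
This is an ∞/∞ indeterminate form.

Apply L'Hôpital's rule: differentiate numerator and denominator separately.
  f(x) = x^3 + x^2   ⇒   f'(x) = 3·x^2 + 2·x
  g(x) = 3·x^2   ⇒   g'(x) = 6·x
  lim(x→∞) f'(x)/g'(x) = lim(x→∞) (3·x^2 + 2·x)/(6·x)
  = ∞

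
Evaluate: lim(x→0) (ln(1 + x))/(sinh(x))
This is a 0/0 indeterminate form.

Apply L'Hôpital's rule: differentiate numerator and denominator separately.
  f(x) = ln(x + 1)   ⇒   f'(x) = 1/(x + 1)
  g(x) = sinh(x)   ⇒   g'(x) = cosh(x)
  lim(x→0) f'(x)/g'(x) = lim(x→0) (1/(x + 1))/(cosh(x))
  = 1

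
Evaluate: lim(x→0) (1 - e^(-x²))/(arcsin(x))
This is a 0/0 indeterminate form.

Apply L'Hôpital's rule: differentiate numerator and denominator separately.
  f(x) = 1 - e^(-x^2)   ⇒   f'(x) = 2·x·e^(-x^2)
  g(x) = asin(x)   ⇒   g'(x) = 1/sqrt(1 - x^2)
  lim(x→0) f'(x)/g'(x) = lim(x→0) (2·x·e^(-x^2))/(1/sqrt(1 - x^2))
  = 0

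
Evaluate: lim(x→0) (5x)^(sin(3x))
This is an exponential indeterminate form.

For exponential indeterminate forms, take the natural log:
  Let L = lim(x→0) (5x)^(sin(3x))
  Then ln(L) = lim(x→0) [exponent × ln(base)]
  Evaluate using L'Hôpital or standard limits, then exponentiate.
  L = 1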